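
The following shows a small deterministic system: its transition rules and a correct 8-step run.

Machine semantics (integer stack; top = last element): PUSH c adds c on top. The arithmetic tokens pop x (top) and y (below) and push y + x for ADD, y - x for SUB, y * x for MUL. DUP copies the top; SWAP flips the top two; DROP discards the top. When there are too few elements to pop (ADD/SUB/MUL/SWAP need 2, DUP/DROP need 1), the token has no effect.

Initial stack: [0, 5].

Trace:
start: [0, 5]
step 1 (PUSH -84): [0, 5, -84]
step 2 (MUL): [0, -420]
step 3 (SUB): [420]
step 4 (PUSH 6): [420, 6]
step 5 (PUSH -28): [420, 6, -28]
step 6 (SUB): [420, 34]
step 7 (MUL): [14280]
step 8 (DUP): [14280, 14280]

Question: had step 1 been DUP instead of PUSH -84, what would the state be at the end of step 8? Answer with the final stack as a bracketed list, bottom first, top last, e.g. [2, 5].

(re-executing from step 1 with the substitution; state before step 1: [0, 5])
step 1 (DUP): [0, 5, 5]
step 2 (MUL): [0, 25]
step 3 (SUB): [-25]
step 4 (PUSH 6): [-25, 6]
step 5 (PUSH -28): [-25, 6, -28]
step 6 (SUB): [-25, 34]
step 7 (MUL): [-850]
step 8 (DUP): [-850, -850]

[-850, -850]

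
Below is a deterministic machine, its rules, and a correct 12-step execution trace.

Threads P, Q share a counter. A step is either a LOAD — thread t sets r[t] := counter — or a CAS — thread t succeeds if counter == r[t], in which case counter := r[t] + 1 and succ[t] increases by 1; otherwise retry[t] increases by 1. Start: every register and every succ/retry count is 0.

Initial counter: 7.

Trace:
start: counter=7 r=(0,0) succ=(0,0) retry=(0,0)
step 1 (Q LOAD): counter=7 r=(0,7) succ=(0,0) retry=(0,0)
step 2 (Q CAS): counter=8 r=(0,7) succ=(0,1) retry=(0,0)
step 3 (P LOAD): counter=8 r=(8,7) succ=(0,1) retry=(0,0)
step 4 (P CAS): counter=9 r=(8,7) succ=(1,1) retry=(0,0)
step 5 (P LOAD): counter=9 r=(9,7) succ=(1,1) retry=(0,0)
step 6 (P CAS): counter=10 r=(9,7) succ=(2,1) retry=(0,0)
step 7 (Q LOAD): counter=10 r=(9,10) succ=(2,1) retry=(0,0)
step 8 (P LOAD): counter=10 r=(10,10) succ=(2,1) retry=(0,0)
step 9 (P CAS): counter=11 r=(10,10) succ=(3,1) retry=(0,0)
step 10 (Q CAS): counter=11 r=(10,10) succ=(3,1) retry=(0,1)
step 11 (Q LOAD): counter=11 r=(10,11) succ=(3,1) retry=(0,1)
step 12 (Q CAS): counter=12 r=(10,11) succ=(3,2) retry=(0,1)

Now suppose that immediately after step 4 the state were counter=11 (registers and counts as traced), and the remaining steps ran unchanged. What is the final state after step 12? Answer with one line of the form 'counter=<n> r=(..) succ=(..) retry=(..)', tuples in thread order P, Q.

counter=14 r=(12,13) succ=(3,2) retry=(0,1)

state after step 4 := counter=11 r=(8,7) succ=(1,1) retry=(0,0)
step 5 (P LOAD): counter=11 r=(11,7) succ=(1,1) retry=(0,0)
step 6 (P CAS): counter=12 r=(11,7) succ=(2,1) retry=(0,0)
step 7 (Q LOAD): counter=12 r=(11,12) succ=(2,1) retry=(0,0)
step 8 (P LOAD): counter=12 r=(12,12) succ=(2,1) retry=(0,0)
step 9 (P CAS): counter=13 r=(12,12) succ=(3,1) retry=(0,0)
step 10 (Q CAS): counter=13 r=(12,12) succ=(3,1) retry=(0,1)
step 11 (Q LOAD): counter=13 r=(12,13) succ=(3,1) retry=(0,1)
step 12 (Q CAS): counter=14 r=(12,13) succ=(3,2) retry=(0,1)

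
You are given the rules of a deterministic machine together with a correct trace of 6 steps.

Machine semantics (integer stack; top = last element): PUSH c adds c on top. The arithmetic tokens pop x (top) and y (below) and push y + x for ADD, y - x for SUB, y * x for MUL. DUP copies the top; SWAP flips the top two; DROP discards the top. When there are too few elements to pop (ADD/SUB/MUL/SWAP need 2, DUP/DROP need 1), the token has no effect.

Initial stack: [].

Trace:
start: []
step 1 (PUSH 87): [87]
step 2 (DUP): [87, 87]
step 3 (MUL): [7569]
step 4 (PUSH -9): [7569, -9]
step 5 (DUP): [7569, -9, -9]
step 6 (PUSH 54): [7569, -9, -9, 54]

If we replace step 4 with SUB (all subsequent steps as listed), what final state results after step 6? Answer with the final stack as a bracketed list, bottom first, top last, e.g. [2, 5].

[7569, 7569, 54]

(re-executing from step 4 with the substitution; state before step 4: [7569])
step 4 (SUB): [7569]
step 5 (DUP): [7569, 7569]
step 6 (PUSH 54): [7569, 7569, 54]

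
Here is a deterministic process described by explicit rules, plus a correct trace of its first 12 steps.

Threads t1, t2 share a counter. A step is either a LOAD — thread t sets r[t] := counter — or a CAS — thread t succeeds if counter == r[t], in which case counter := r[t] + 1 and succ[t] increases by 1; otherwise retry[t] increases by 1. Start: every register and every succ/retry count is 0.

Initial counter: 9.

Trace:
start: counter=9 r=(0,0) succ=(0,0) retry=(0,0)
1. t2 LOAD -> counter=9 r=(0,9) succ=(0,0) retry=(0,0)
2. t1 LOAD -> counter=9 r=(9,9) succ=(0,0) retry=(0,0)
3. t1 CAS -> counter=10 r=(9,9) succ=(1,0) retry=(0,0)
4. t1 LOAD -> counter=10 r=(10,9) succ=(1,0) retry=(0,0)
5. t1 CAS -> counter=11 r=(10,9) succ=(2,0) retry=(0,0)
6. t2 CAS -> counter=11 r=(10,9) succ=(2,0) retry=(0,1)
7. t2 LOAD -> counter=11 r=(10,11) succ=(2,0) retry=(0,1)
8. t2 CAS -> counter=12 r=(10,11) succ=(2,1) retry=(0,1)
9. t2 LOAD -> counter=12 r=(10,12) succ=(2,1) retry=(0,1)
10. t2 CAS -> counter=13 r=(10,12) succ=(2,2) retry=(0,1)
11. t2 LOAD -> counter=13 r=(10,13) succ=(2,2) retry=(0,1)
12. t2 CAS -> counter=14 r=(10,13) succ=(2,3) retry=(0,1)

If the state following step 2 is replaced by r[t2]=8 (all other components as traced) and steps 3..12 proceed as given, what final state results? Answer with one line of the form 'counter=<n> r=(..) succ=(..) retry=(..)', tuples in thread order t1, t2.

state after step 2 := counter=9 r=(9,8) succ=(0,0) retry=(0,0)
3. t1 CAS -> counter=10 r=(9,8) succ=(1,0) retry=(0,0)
4. t1 LOAD -> counter=10 r=(10,8) succ=(1,0) retry=(0,0)
5. t1 CAS -> counter=11 r=(10,8) succ=(2,0) retry=(0,0)
6. t2 CAS -> counter=11 r=(10,8) succ=(2,0) retry=(0,1)
7. t2 LOAD -> counter=11 r=(10,11) succ=(2,0) retry=(0,1)
8. t2 CAS -> counter=12 r=(10,11) succ=(2,1) retry=(0,1)
9. t2 LOAD -> counter=12 r=(10,12) succ=(2,1) retry=(0,1)
10. t2 CAS -> counter=13 r=(10,12) succ=(2,2) retry=(0,1)
11. t2 LOAD -> counter=13 r=(10,13) succ=(2,2) retry=(0,1)
12. t2 CAS -> counter=14 r=(10,13) succ=(2,3) retry=(0,1)

counter=14 r=(10,13) succ=(2,3) retry=(0,1)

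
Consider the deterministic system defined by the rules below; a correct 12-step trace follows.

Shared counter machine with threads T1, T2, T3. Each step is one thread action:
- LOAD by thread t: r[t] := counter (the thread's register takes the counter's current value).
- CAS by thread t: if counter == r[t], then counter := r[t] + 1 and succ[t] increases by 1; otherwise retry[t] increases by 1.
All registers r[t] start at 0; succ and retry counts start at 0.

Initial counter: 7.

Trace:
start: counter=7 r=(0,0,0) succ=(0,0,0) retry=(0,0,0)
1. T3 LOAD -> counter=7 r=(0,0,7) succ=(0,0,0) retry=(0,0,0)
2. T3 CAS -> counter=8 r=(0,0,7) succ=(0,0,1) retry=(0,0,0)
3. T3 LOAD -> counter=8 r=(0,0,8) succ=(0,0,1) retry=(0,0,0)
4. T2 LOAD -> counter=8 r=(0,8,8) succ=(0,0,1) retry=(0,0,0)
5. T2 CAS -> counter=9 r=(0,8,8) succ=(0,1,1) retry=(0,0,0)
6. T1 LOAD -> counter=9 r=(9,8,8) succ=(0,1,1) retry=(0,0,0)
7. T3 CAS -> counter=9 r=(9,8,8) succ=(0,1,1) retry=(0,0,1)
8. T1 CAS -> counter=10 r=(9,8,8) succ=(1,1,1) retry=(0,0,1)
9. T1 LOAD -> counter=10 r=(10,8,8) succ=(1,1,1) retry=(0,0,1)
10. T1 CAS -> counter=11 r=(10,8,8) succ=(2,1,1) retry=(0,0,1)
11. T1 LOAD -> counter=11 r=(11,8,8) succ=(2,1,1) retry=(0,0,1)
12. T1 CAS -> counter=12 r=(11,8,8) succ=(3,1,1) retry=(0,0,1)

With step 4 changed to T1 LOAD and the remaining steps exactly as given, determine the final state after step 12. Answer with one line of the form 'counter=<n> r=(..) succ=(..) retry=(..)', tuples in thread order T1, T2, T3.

(re-executing from step 4 with the substitution; state before step 4: counter=8 r=(0,0,8) succ=(0,0,1) retry=(0,0,0))
4. T1 LOAD -> counter=8 r=(8,0,8) succ=(0,0,1) retry=(0,0,0)
5. T2 CAS -> counter=8 r=(8,0,8) succ=(0,0,1) retry=(0,1,0)
6. T1 LOAD -> counter=8 r=(8,0,8) succ=(0,0,1) retry=(0,1,0)
7. T3 CAS -> counter=9 r=(8,0,8) succ=(0,0,2) retry=(0,1,0)
8. T1 CAS -> counter=9 r=(8,0,8) succ=(0,0,2) retry=(1,1,0)
9. T1 LOAD -> counter=9 r=(9,0,8) succ=(0,0,2) retry=(1,1,0)
10. T1 CAS -> counter=10 r=(9,0,8) succ=(1,0,2) retry=(1,1,0)
11. T1 LOAD -> counter=10 r=(10,0,8) succ=(1,0,2) retry=(1,1,0)
12. T1 CAS -> counter=11 r=(10,0,8) succ=(2,0,2) retry=(1,1,0)

counter=11 r=(10,0,8) succ=(2,0,2) retry=(1,1,0)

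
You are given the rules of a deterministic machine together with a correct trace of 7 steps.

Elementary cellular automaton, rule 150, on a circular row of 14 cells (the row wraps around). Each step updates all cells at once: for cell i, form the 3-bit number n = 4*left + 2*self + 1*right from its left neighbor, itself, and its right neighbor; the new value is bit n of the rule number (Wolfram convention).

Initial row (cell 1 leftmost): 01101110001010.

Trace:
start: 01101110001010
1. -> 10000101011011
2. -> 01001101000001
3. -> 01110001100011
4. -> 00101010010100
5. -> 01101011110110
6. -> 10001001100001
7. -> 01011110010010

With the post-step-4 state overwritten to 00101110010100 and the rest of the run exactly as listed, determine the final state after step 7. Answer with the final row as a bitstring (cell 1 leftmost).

01101011110010

state after step 4 := 00101110010100
5. -> 01100101110110
6. -> 10011100100001
7. -> 01101011110010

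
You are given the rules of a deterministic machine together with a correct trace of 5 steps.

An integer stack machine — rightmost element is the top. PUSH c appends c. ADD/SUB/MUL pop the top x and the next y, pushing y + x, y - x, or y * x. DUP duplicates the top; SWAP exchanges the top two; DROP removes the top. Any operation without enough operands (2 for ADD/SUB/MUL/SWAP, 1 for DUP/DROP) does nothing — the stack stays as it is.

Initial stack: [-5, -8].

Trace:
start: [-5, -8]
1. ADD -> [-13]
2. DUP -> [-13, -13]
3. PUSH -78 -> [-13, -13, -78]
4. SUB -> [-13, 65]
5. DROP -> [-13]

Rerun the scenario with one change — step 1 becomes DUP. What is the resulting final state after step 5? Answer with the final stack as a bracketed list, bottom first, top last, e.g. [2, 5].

[-5, -8, -8]

(re-executing from step 1 with the substitution; state before step 1: [-5, -8])
1. DUP -> [-5, -8, -8]
2. DUP -> [-5, -8, -8, -8]
3. PUSH -78 -> [-5, -8, -8, -8, -78]
4. SUB -> [-5, -8, -8, 70]
5. DROP -> [-5, -8, -8]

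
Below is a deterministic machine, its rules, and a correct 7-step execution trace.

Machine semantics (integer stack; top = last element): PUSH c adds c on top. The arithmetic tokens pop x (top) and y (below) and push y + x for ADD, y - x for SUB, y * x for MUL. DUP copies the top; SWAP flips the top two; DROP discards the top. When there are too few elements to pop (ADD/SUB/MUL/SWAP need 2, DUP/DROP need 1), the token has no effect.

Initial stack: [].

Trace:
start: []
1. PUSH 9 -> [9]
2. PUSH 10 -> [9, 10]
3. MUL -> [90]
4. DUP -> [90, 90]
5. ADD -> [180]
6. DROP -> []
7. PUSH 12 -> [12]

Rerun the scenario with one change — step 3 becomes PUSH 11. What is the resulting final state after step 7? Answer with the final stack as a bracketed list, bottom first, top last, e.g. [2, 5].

(re-executing from step 3 with the substitution; state before step 3: [9, 10])
3. PUSH 11 -> [9, 10, 11]
4. DUP -> [9, 10, 11, 11]
5. ADD -> [9, 10, 22]
6. DROP -> [9, 10]
7. PUSH 12 -> [9, 10, 12]

[9, 10, 12]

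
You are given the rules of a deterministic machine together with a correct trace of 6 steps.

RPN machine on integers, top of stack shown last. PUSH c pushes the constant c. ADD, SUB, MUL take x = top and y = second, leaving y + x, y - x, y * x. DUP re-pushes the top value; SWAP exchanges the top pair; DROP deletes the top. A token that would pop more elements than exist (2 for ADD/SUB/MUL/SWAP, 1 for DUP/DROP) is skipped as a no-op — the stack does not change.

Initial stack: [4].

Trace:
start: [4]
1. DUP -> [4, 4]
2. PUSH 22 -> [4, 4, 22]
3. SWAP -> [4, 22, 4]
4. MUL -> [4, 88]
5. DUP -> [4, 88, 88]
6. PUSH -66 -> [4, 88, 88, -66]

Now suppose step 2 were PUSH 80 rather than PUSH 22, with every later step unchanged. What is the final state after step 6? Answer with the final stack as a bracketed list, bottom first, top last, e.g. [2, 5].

(re-executing from step 2 with the substitution; state before step 2: [4, 4])
2. PUSH 80 -> [4, 4, 80]
3. SWAP -> [4, 80, 4]
4. MUL -> [4, 320]
5. DUP -> [4, 320, 320]
6. PUSH -66 -> [4, 320, 320, -66]

[4, 320, 320, -66]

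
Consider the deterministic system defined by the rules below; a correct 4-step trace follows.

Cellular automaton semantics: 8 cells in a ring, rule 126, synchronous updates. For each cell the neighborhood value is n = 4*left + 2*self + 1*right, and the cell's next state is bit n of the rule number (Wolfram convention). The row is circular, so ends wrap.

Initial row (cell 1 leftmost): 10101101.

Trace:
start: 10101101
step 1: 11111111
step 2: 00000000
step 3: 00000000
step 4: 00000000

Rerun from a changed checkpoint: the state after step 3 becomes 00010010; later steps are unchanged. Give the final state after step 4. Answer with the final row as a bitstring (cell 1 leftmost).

state after step 3 := 00010010
step 4: 00111111

00111111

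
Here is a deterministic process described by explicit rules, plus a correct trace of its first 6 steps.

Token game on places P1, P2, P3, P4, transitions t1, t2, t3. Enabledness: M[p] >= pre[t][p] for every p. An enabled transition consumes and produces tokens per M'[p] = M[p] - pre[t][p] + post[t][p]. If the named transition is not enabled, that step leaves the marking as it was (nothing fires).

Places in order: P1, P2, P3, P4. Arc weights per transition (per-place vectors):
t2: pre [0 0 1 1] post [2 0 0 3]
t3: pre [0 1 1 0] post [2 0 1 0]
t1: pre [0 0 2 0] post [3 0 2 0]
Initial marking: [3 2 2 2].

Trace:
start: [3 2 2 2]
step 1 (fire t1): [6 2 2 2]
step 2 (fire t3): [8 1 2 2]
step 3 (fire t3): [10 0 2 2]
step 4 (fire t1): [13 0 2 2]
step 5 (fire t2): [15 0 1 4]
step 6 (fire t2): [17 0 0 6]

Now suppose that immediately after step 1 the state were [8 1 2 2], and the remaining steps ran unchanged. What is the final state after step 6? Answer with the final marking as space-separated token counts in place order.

state after step 1 := [8 1 2 2]
step 2 (fire t3): [10 0 2 2]
step 3 (fire t3): [10 0 2 2]
step 4 (fire t1): [13 0 2 2]
step 5 (fire t2): [15 0 1 4]
step 6 (fire t2): [17 0 0 6]

17 0 0 6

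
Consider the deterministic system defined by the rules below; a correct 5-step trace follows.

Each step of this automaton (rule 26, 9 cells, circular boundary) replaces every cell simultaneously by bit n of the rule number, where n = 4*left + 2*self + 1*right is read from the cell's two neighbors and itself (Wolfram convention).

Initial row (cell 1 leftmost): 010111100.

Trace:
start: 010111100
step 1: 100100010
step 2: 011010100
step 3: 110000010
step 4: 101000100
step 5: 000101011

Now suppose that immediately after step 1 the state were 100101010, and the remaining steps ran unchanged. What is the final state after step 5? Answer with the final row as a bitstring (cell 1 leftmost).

010101011

state after step 1 := 100101010
step 2: 011000000
step 3: 110100000
step 4: 100010001
step 5: 010101011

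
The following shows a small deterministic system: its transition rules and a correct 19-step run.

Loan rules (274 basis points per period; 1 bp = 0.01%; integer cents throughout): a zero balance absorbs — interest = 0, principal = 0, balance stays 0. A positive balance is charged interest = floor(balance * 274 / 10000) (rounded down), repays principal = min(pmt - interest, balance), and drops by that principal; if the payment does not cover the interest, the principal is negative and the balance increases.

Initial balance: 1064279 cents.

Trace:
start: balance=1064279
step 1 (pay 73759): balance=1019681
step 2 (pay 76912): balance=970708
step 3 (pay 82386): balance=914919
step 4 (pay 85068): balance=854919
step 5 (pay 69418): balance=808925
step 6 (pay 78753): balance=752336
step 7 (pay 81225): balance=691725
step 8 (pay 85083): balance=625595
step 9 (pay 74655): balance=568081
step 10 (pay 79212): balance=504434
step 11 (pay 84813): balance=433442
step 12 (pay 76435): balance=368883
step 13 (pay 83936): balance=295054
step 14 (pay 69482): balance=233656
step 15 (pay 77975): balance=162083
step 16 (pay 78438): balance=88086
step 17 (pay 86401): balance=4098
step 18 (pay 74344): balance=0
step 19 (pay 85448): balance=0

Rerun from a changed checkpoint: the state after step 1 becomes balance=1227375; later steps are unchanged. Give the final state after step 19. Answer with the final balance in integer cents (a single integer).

180354

state after step 1 := balance=1227375
step 2 (pay 76912): balance=1184093
step 3 (pay 82386): balance=1134151
step 4 (pay 85068): balance=1080158
step 5 (pay 69418): balance=1040336
step 6 (pay 78753): balance=990088
step 7 (pay 81225): balance=935991
step 8 (pay 85083): balance=876554
step 9 (pay 74655): balance=825916
step 10 (pay 79212): balance=769334
step 11 (pay 84813): balance=705600
step 12 (pay 76435): balance=648498
step 13 (pay 83936): balance=582330
step 14 (pay 69482): balance=528803
step 15 (pay 77975): balance=465317
step 16 (pay 78438): balance=399628
step 17 (pay 86401): balance=324176
step 18 (pay 74344): balance=258714
step 19 (pay 85448): balance=180354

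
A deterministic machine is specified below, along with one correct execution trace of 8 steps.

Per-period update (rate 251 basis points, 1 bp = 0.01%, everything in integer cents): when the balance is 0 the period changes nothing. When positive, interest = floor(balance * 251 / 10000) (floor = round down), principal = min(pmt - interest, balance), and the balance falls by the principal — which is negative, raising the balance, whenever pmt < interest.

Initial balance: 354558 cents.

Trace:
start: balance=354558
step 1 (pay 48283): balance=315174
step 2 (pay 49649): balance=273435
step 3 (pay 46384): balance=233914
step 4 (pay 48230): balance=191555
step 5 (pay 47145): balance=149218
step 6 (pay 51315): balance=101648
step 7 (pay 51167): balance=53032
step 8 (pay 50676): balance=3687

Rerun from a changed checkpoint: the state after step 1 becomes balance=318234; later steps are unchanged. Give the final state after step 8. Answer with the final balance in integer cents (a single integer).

state after step 1 := balance=318234
step 2 (pay 49649): balance=276572
step 3 (pay 46384): balance=237129
step 4 (pay 48230): balance=194850
step 5 (pay 47145): balance=152595
step 6 (pay 51315): balance=105110
step 7 (pay 51167): balance=56581
step 8 (pay 50676): balance=7325

7325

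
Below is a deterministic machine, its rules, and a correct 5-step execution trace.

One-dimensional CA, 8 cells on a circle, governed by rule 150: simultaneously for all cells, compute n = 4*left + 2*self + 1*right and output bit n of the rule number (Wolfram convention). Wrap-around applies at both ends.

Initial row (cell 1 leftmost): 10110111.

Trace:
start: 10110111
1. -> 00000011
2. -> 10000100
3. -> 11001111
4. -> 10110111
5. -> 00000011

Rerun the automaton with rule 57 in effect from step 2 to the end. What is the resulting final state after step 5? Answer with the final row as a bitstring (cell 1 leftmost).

(re-executing steps 2..5 under rule 57; state before step 2: 00000011)
2. -> 11111010
3. -> 10000101
4. -> 01110011
5. -> 11001010

11001010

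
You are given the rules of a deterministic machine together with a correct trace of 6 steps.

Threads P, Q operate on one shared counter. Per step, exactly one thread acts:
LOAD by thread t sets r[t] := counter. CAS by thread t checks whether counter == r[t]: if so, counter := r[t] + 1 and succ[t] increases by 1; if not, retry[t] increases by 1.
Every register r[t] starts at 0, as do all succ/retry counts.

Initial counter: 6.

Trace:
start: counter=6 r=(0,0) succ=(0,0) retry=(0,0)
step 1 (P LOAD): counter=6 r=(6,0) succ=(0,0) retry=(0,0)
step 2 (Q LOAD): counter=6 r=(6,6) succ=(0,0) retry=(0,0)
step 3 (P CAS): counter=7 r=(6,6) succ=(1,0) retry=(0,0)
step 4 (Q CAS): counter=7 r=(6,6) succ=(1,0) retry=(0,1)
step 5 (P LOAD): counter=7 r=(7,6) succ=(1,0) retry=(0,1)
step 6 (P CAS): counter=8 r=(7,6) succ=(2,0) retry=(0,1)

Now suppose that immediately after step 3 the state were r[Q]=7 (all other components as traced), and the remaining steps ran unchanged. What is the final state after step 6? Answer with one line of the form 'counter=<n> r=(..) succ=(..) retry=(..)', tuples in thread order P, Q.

counter=9 r=(8,7) succ=(2,1) retry=(0,0)

state after step 3 := counter=7 r=(6,7) succ=(1,0) retry=(0,0)
step 4 (Q CAS): counter=8 r=(6,7) succ=(1,1) retry=(0,0)
step 5 (P LOAD): counter=8 r=(8,7) succ=(1,1) retry=(0,0)
step 6 (P CAS): counter=9 r=(8,7) succ=(2,1) retry=(0,0)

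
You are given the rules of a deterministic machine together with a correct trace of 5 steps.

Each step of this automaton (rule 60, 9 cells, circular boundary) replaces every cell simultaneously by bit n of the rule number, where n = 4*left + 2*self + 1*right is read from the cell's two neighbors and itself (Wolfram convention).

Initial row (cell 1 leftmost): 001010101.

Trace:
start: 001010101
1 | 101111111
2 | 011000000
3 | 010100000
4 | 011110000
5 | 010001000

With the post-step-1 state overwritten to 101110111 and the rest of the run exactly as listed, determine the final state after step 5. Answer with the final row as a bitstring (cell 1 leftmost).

state after step 1 := 101110111
2 | 011001100
3 | 010101010
4 | 011111111
5 | 110000000

110000000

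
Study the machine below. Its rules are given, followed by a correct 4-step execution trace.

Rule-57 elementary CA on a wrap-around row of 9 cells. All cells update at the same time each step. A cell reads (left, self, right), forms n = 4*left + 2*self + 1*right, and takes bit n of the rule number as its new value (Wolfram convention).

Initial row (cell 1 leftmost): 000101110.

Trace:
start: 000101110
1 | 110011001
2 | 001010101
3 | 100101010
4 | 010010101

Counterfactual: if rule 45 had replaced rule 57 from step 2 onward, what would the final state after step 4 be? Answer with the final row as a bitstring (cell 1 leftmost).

110111111

(re-executing steps 2..4 under rule 45; state before step 2: 110011001)
2 | 000010001
3 | 011010101
4 | 110111111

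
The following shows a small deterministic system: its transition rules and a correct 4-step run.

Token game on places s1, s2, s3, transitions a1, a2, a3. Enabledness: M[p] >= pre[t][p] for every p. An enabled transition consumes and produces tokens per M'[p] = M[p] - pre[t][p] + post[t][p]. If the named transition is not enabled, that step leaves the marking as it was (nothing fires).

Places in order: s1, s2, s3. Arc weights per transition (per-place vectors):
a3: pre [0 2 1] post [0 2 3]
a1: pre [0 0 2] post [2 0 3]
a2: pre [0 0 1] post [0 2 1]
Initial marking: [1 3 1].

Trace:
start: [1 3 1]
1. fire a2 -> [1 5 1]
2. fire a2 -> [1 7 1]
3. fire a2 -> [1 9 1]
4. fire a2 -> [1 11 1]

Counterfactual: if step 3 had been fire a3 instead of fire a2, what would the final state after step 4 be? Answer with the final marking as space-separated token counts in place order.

1 9 3

(re-executing from step 3 with the substitution; state before step 3: [1 7 1])
3. fire a3 -> [1 7 3]
4. fire a2 -> [1 9 3]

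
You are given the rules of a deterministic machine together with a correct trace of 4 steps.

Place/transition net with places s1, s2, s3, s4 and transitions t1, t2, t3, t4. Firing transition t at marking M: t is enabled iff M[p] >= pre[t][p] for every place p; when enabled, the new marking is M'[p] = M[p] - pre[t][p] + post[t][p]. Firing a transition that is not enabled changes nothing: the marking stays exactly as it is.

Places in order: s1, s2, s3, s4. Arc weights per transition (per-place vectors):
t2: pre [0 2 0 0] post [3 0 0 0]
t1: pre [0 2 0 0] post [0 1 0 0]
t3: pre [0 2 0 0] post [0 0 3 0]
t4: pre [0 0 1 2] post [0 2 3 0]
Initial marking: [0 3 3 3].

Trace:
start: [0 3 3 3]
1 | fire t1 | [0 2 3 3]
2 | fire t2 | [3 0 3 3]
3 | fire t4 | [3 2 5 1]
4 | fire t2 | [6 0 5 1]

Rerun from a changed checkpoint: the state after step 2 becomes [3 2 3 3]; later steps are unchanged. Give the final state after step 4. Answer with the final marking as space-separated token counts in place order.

6 2 5 1

state after step 2 := [3 2 3 3]
3 | fire t4 | [3 4 5 1]
4 | fire t2 | [6 2 5 1]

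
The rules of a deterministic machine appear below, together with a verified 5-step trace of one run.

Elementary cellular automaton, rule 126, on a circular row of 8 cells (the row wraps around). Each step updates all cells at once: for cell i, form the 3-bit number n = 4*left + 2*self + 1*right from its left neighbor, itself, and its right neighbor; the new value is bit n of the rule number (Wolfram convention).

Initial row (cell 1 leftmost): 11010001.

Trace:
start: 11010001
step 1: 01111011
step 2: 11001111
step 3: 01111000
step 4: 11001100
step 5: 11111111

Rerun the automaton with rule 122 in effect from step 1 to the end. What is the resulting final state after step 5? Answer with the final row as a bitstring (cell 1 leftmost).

01111111

(re-executing steps 1..5 under rule 122; state before step 1: 11010001)
step 1: 01101011
step 2: 11110111
step 3: 00011100
step 4: 00110110
step 5: 01111111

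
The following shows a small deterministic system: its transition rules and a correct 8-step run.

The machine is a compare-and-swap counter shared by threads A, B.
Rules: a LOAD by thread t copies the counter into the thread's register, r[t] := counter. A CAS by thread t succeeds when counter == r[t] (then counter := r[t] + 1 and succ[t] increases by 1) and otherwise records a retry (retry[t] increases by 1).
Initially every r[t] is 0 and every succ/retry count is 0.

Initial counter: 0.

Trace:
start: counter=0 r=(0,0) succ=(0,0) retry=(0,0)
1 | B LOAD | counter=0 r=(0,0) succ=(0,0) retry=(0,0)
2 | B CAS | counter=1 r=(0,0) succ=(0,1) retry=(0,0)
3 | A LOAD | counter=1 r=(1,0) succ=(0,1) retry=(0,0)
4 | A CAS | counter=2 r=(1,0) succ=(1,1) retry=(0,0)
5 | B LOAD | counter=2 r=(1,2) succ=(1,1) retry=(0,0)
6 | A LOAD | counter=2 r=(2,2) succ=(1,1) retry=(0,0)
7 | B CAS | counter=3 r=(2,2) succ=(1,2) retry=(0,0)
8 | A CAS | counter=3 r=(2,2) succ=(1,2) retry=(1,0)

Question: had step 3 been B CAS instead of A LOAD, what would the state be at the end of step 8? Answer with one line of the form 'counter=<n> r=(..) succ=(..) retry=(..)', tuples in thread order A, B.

(re-executing from step 3 with the substitution; state before step 3: counter=1 r=(0,0) succ=(0,1) retry=(0,0))
3 | B CAS | counter=1 r=(0,0) succ=(0,1) retry=(0,1)
4 | A CAS | counter=1 r=(0,0) succ=(0,1) retry=(1,1)
5 | B LOAD | counter=1 r=(0,1) succ=(0,1) retry=(1,1)
6 | A LOAD | counter=1 r=(1,1) succ=(0,1) retry=(1,1)
7 | B CAS | counter=2 r=(1,1) succ=(0,2) retry=(1,1)
8 | A CAS | counter=2 r=(1,1) succ=(0,2) retry=(2,1)

counter=2 r=(1,1) succ=(0,2) retry=(2,1)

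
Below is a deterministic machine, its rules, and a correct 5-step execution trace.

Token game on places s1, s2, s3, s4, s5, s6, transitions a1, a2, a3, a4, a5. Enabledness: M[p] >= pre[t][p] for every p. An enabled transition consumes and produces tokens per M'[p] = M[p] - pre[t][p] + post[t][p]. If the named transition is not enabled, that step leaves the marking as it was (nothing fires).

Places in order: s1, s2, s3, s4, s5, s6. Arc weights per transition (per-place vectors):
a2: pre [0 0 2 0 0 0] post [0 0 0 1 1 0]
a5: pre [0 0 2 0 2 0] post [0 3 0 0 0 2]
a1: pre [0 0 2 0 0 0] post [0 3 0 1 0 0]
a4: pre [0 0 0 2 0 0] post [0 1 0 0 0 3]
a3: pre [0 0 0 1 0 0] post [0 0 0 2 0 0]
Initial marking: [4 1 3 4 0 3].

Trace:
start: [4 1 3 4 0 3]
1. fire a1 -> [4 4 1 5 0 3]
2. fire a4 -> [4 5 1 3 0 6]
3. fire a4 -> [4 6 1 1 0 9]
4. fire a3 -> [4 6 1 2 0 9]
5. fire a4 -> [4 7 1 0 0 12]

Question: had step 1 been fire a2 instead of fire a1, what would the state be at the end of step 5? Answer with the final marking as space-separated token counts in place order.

4 4 1 0 1 12

(re-executing from step 1 with the substitution; state before step 1: [4 1 3 4 0 3])
1. fire a2 -> [4 1 1 5 1 3]
2. fire a4 -> [4 2 1 3 1 6]
3. fire a4 -> [4 3 1 1 1 9]
4. fire a3 -> [4 3 1 2 1 9]
5. fire a4 -> [4 4 1 0 1 12]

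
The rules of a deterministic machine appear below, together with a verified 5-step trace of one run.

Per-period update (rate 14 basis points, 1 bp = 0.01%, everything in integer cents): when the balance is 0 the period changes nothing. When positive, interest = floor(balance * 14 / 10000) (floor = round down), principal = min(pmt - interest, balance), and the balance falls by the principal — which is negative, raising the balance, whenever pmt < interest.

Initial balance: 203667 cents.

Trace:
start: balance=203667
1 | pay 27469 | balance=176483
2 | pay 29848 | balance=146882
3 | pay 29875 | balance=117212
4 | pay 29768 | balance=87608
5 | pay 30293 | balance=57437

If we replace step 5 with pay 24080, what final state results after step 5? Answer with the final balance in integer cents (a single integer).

(re-executing from step 5 with the substitution; state before step 5: balance=87608)
5 | pay 24080 | balance=63650

63650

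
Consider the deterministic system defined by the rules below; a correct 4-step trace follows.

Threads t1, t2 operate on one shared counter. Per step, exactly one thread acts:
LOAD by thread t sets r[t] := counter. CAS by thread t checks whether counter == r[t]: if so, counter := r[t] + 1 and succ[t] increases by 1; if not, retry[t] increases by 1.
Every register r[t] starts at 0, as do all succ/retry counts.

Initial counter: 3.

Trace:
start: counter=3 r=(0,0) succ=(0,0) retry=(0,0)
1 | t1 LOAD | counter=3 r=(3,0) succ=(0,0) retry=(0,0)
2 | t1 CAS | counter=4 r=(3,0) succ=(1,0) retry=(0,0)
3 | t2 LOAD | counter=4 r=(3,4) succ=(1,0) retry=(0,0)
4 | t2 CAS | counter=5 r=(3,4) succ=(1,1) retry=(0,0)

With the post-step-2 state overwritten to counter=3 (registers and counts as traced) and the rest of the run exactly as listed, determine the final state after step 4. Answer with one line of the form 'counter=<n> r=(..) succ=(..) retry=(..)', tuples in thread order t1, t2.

state after step 2 := counter=3 r=(3,0) succ=(1,0) retry=(0,0)
3 | t2 LOAD | counter=3 r=(3,3) succ=(1,0) retry=(0,0)
4 | t2 CAS | counter=4 r=(3,3) succ=(1,1) retry=(0,0)

counter=4 r=(3,3) succ=(1,1) retry=(0,0)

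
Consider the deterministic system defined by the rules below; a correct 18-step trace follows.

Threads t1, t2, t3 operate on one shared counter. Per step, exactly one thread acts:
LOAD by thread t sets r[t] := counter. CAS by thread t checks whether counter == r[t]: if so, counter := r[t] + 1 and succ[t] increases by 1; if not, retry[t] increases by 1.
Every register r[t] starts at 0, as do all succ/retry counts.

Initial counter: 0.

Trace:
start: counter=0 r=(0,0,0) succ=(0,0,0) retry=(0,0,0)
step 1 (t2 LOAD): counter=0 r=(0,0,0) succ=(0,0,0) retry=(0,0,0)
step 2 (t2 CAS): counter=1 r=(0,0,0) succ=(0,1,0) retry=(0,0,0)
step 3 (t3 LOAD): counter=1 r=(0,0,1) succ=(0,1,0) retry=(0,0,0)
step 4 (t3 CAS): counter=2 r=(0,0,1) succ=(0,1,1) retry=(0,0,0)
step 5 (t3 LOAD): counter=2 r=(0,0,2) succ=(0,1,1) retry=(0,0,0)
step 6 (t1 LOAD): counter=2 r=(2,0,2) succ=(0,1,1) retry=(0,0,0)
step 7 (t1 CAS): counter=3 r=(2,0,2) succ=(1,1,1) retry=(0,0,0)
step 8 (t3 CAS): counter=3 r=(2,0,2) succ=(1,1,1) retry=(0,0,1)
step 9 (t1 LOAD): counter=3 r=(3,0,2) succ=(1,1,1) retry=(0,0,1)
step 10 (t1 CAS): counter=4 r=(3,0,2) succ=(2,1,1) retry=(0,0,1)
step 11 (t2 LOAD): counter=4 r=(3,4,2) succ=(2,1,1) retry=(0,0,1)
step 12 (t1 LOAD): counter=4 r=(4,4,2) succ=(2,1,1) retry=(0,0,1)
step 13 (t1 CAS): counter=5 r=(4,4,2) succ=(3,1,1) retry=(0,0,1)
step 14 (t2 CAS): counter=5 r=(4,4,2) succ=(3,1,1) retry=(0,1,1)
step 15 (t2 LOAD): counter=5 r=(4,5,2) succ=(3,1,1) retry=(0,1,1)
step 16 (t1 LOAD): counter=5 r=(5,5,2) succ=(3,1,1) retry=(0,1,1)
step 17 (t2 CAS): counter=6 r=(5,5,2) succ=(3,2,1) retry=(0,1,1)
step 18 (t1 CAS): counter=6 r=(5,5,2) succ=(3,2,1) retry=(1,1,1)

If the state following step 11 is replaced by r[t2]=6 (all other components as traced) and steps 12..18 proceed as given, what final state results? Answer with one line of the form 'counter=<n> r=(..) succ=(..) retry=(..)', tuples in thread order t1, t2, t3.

counter=6 r=(5,5,2) succ=(3,2,1) retry=(1,1,1)

state after step 11 := counter=4 r=(3,6,2) succ=(2,1,1) retry=(0,0,1)
step 12 (t1 LOAD): counter=4 r=(4,6,2) succ=(2,1,1) retry=(0,0,1)
step 13 (t1 CAS): counter=5 r=(4,6,2) succ=(3,1,1) retry=(0,0,1)
step 14 (t2 CAS): counter=5 r=(4,6,2) succ=(3,1,1) retry=(0,1,1)
step 15 (t2 LOAD): counter=5 r=(4,5,2) succ=(3,1,1) retry=(0,1,1)
step 16 (t1 LOAD): counter=5 r=(5,5,2) succ=(3,1,1) retry=(0,1,1)
step 17 (t2 CAS): counter=6 r=(5,5,2) succ=(3,2,1) retry=(0,1,1)
step 18 (t1 CAS): counter=6 r=(5,5,2) succ=(3,2,1) retry=(1,1,1)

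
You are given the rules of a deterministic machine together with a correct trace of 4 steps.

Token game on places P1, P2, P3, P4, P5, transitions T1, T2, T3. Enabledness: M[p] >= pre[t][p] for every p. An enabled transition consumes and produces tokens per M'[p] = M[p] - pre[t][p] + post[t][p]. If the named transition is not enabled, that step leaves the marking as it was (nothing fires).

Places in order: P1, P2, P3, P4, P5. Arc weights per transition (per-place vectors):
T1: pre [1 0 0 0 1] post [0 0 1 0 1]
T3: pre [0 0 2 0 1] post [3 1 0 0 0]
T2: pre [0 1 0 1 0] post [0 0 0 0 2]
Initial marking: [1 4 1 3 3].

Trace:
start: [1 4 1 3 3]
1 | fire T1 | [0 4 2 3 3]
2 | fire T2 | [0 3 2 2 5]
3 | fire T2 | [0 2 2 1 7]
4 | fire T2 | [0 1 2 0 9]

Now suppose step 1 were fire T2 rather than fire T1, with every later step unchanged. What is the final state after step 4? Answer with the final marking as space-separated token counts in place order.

(re-executing from step 1 with the substitution; state before step 1: [1 4 1 3 3])
1 | fire T2 | [1 3 1 2 5]
2 | fire T2 | [1 2 1 1 7]
3 | fire T2 | [1 1 1 0 9]
4 | fire T2 | [1 1 1 0 9]

1 1 1 0 9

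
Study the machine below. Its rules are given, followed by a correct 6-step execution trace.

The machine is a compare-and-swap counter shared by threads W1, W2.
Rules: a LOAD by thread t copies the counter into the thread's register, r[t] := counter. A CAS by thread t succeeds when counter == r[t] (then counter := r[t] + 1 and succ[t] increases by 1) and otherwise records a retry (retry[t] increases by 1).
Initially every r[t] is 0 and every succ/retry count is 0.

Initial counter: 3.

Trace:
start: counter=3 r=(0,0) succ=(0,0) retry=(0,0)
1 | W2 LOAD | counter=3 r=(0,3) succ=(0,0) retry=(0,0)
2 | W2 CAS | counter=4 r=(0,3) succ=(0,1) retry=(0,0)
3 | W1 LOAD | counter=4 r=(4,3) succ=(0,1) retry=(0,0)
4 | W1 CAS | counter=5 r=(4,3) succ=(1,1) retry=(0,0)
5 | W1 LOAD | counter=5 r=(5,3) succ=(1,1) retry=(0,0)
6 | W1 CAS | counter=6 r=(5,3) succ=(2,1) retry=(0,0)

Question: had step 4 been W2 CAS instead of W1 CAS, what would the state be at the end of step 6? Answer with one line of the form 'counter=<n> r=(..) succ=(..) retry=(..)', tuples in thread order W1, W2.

(re-executing from step 4 with the substitution; state before step 4: counter=4 r=(4,3) succ=(0,1) retry=(0,0))
4 | W2 CAS | counter=4 r=(4,3) succ=(0,1) retry=(0,1)
5 | W1 LOAD | counter=4 r=(4,3) succ=(0,1) retry=(0,1)
6 | W1 CAS | counter=5 r=(4,3) succ=(1,1) retry=(0,1)

counter=5 r=(4,3) succ=(1,1) retry=(0,1)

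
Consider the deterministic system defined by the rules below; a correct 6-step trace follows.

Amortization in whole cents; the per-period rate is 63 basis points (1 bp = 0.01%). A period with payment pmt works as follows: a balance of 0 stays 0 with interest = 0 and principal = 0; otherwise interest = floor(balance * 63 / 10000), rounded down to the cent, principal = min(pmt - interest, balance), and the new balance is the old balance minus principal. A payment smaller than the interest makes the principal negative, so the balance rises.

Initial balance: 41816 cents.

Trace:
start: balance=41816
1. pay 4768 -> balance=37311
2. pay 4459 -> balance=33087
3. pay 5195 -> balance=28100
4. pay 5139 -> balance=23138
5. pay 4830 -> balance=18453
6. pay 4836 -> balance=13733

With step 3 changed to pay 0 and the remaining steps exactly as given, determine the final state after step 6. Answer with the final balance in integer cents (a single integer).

19026

(re-executing from step 3 with the substitution; state before step 3: balance=33087)
3. pay 0 -> balance=33295
4. pay 5139 -> balance=28365
5. pay 4830 -> balance=23713
6. pay 4836 -> balance=19026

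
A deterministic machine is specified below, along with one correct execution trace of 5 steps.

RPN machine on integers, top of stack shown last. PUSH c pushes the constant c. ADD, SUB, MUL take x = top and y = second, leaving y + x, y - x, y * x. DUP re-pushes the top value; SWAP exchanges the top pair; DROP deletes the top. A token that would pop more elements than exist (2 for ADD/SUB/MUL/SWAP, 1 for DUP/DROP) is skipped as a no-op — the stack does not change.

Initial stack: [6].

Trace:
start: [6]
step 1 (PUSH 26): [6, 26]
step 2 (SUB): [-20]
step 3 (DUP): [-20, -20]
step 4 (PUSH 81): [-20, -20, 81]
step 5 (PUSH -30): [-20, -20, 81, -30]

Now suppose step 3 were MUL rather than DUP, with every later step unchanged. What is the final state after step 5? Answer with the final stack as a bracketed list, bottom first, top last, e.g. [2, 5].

(re-executing from step 3 with the substitution; state before step 3: [-20])
step 3 (MUL): [-20]
step 4 (PUSH 81): [-20, 81]
step 5 (PUSH -30): [-20, 81, -30]

[-20, 81, -30]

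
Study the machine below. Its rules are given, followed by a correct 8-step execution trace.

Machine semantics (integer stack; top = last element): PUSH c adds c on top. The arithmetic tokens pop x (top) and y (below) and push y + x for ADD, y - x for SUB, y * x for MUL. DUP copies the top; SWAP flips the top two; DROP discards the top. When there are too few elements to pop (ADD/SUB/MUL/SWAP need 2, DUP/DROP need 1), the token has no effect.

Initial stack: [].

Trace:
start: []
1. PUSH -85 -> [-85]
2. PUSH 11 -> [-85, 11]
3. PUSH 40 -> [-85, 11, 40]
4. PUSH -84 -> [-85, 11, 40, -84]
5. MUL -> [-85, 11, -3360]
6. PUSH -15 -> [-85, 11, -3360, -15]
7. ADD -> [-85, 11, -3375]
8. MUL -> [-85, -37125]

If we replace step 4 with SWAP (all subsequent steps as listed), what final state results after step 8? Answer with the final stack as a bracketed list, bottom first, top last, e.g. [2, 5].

(re-executing from step 4 with the substitution; state before step 4: [-85, 11, 40])
4. SWAP -> [-85, 40, 11]
5. MUL -> [-85, 440]
6. PUSH -15 -> [-85, 440, -15]
7. ADD -> [-85, 425]
8. MUL -> [-36125]

[-36125]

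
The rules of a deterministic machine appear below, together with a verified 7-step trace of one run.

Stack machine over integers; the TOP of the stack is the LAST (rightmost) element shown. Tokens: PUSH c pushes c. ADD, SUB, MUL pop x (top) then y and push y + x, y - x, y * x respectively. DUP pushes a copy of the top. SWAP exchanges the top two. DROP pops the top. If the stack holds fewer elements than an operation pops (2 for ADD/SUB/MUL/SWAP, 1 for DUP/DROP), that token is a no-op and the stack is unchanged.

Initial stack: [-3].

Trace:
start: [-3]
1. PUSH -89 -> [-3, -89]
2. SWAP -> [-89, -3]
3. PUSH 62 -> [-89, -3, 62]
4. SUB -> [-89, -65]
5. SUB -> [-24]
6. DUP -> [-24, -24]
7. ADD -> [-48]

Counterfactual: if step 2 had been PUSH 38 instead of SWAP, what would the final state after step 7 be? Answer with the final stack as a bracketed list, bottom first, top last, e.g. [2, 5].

[-3, -130]

(re-executing from step 2 with the substitution; state before step 2: [-3, -89])
2. PUSH 38 -> [-3, -89, 38]
3. PUSH 62 -> [-3, -89, 38, 62]
4. SUB -> [-3, -89, -24]
5. SUB -> [-3, -65]
6. DUP -> [-3, -65, -65]
7. ADD -> [-3, -130]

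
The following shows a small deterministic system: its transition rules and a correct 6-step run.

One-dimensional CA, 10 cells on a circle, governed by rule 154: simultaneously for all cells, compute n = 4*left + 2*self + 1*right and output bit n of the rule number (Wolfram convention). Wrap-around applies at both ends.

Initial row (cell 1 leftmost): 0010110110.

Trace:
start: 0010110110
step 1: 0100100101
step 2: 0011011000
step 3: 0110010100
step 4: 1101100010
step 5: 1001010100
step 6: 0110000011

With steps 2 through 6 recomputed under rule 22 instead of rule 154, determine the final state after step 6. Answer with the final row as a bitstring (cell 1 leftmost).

1110001110

(re-executing steps 2..6 under rule 22; state before step 2: 0100100101)
step 2: 0111111101
step 3: 0000000001
step 4: 1000000011
step 5: 0100000100
step 6: 1110001110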